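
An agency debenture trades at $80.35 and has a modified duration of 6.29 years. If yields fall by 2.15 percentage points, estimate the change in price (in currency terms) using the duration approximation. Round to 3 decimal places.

+$10.866

Duration approximation: ΔP/P ≈ -D_mod · Δy = -6.29 × (-0.0215) = +0.135235.
ΔP ≈ 80.35 × (+0.135235) = +10.86613225.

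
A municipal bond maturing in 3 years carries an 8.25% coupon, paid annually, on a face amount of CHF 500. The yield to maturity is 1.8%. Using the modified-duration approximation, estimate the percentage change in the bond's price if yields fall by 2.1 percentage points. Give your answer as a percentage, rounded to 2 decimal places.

+5.77%

Periodic yield y = 0.018. Modified duration first:
  t   CF        PV=CF/(1+0.018)^t    t·PV
  1        41.25        40.5206        40.5206
  2        41.25        39.8042        79.6083
  3       541.25       513.0440     1,539.1319
  Σ                    593.3687     1,659.2608
P = 593.3687; D_Mac = 2.79634 yrs; D_mod = 2.79634/(1+0.018) = 2.74690 yrs.
ΔP/P ≈ -D_mod · Δy = -2.74690 × (-0.021) = +0.057685 = +5.7685%.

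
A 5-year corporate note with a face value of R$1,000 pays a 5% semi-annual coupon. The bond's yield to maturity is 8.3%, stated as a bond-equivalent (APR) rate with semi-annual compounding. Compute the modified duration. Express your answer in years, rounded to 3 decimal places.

Periodic yield y = 0.0415. First find Macaulay duration:
  t   CF        PV=CF/(1+0.0415)^t    t·PV
  1        25.00        24.0038        24.0038
  2        25.00        23.0474        46.0947
  3        25.00        22.1290        66.3871
  4        25.00        21.2473        84.9890
  5        25.00        20.4006       102.0032
  6        25.00        19.5877       117.5264
  7        25.00        18.8072       131.6507
  8        25.00        18.0578       144.4627
  9        25.00        17.3383       156.0447
  10    1,025.00       682.5447     6,825.4474
  Σ                    867.1640     7,698.6098
P = 867.1640; Macaulay duration = 7,698.6098 / 867.1640 = 8.87792 half-year periods = 4.43896 years.
Modified duration = D_Mac / (1 + y) = 4.43896 / 1.0415 = 4.26208 years.

4.262 years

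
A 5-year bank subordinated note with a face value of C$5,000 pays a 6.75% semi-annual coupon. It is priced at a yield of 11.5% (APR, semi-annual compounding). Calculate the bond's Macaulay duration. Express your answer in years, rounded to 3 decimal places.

Periodic yield y = 0.0575. Discount each cash flow and weight by its period:
  t   CF        PV=CF/(1+0.0575)^t    t·PV
  1       168.75       159.5745       159.5745
  2       168.75       150.8978       301.7957
  3       168.75       142.6930       428.0790
  4       168.75       134.9343       539.7371
  5       168.75       127.5974       637.9871
  6       168.75       120.6595       723.9570
  7       168.75       114.0988       798.6917
  8       168.75       107.8949       863.1589
  9       168.75       102.0282       918.2542
  10    5,168.75     2,955.1652    29,551.6522
  Σ                  4,115.5436    34,922.8873
Price P = Σ PV = 4,115.5436.
Macaulay duration = Σ(t·PV) / P = 34,922.8873 / 4,115.5436 = 8.48561 half-year periods.
In years: 8.48561 / 2 = 4.24280 years.

4.243 years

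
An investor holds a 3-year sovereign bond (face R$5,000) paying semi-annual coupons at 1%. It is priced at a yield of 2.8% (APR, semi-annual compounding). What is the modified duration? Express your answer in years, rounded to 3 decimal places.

Periodic yield y = 0.014. First find Macaulay duration:
  t   CF        PV=CF/(1+0.014)^t    t·PV
  1        25.00        24.6548        24.6548
  2        25.00        24.3144        48.6289
  3        25.00        23.9787        71.9362
  4        25.00        23.6477        94.5906
  5        25.00        23.3212       116.6058
  6     5,025.00     4,622.8344    27,737.0064
  Σ                  4,742.7512    28,093.4227
P = 4,742.7512; Macaulay duration = 28,093.4227 / 4,742.7512 = 5.92344 half-year periods = 2.96172 years.
Modified duration = D_Mac / (1 + y) = 2.96172 / 1.014 = 2.92083 years.

2.921 years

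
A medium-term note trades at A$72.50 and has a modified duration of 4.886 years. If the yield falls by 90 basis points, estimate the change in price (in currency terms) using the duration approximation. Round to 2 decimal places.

Duration approximation: ΔP/P ≈ -D_mod · Δy = -4.886 × (-0.009) = +0.043974.
ΔP ≈ 72.50 × (+0.043974) = +3.188115.

+A$3.19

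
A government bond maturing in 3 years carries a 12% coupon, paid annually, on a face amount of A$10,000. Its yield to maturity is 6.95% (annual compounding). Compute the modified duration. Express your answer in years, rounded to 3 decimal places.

Periodic yield y = 0.0695. First find Macaulay duration:
  t   CF        PV=CF/(1+0.0695)^t    t·PV
  1     1,200.00     1,122.0196     1,122.0196
  2     1,200.00     1,049.1067     2,098.2134
  3    11,200.00     9,155.3648    27,466.0945
  Σ                 11,326.4912    30,686.3276
P = 11,326.4912; Macaulay duration = 30,686.3276 / 11,326.4912 = 2.70925 years.
Modified duration = D_Mac / (1 + y) = 2.70925 / 1.0695 = 2.53320 years.

2.533 years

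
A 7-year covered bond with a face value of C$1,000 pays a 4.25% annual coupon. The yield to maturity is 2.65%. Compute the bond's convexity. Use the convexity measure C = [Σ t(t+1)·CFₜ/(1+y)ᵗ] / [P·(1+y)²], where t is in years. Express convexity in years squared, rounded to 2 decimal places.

45.53

With y = 0.0265:
  t   CF        PV=CF/(1+0.0265)^t    t·PV        t(t+1)·PV
  1        42.50        41.4028        41.4028          82.8057
  2        42.50        40.3340        80.6679         242.0038
  3        42.50        39.2927       117.8782         471.5126
  4        42.50        38.2783       153.1134         765.5668
  5        42.50        37.2902       186.4508       1,118.7046
  6        42.50        36.3275       217.9648       1,525.7539
  7     1,042.50       868.0873     6,076.6109      48,612.8871
  Σ                  1,101.0128     6,874.0888      52,819.2346
P = 1,101.0128.
Convexity = Σ t(t+1)·PV / [P·(1+y)²] = 52,819.2346 / (1,101.0128 × 1.053702) = 45.52834.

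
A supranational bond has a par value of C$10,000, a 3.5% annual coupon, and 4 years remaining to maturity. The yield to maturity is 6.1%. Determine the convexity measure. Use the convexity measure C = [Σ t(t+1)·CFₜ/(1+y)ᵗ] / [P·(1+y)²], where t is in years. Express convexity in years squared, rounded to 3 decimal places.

With y = 0.061:
  t   CF        PV=CF/(1+0.061)^t    t·PV        t(t+1)·PV
  1       350.00       329.8775       329.8775         659.7549
  2       350.00       310.9119       621.8237       1,865.4711
  3       350.00       293.0366       879.1099       3,516.4394
  4    10,350.00     8,167.3058    32,669.2230     163,346.1150
  Σ                  9,101.1317    34,500.0340     169,387.7805
P = 9,101.1317.
Convexity = Σ t(t+1)·PV / [P·(1+y)²] = 169,387.7805 / (9,101.1317 × 1.125721) = 16.53316.

16.533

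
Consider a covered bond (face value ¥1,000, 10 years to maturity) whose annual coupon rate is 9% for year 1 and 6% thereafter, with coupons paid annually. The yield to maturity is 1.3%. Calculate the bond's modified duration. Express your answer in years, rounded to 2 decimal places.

7.96 years

Periodic yield y = 0.013. First find Macaulay duration:
  t   CF        PV=CF/(1+0.013)^t    t·PV
  1        90.00        88.8450        88.8450
  2        60.00        58.4699       116.9398
  3        60.00        57.7195       173.1586
  4        60.00        56.9788       227.9153
  5        60.00        56.2476       281.2380
  6        60.00        55.5258       333.1546
  7        60.00        54.8132       383.6924
  8        60.00        54.1098       432.8782
  9        60.00        53.4154       480.7383
  10    1,060.00       931.5612     9,315.6124
  Σ                  1,467.6862    11,834.1727
P = 1,467.6862; Macaulay duration = 11,834.1727 / 1,467.6862 = 8.06315 years.
Modified duration = D_Mac / (1 + y) = 8.06315 / 1.013 = 7.95967 years.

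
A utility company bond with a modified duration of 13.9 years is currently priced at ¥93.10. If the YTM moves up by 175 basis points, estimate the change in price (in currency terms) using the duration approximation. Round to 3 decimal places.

-¥22.647

Duration approximation: ΔP/P ≈ -D_mod · Δy = -13.9 × (+0.0175) = -0.243250.
ΔP ≈ 93.10 × (-0.243250) = -22.646575.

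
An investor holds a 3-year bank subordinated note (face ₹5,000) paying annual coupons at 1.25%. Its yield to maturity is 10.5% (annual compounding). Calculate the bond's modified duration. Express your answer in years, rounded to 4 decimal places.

Periodic yield y = 0.105. First find Macaulay duration:
  t   CF        PV=CF/(1+0.105)^t    t·PV
  1        62.50        56.5611        56.5611
  2        62.50        51.1865       102.3730
  3     5,062.50     3,752.1328    11,256.3984
  Σ                  3,859.8804    11,415.3325
P = 3,859.8804; Macaulay duration = 11,415.3325 / 3,859.8804 = 2.95743 years.
Modified duration = D_Mac / (1 + y) = 2.95743 / 1.105 = 2.67641 years.

2.6764 years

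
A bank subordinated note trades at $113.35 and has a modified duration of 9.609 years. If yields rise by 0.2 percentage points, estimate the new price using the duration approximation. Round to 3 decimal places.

$111.172

Duration approximation: ΔP/P ≈ -D_mod · Δy = -9.609 × (+0.002) = -0.019218.
New price ≈ 113.35 × (1 - 0.019218) = 111.1716397.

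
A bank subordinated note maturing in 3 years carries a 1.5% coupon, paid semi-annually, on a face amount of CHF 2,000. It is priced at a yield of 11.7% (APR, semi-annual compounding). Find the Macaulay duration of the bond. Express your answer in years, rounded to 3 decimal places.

2.934 years

Periodic yield y = 0.0585. Discount each cash flow and weight by its period:
  t   CF        PV=CF/(1+0.0585)^t    t·PV
  1        15.00        14.1710        14.1710
  2        15.00        13.3878        26.7756
  3        15.00        12.6479        37.9437
  4        15.00        11.9489        47.7956
  5        15.00        11.2885        56.4426
  6     2,015.00     1,432.6163     8,595.6976
  Σ                  1,496.0604     8,778.8261
Price P = Σ PV = 1,496.0604.
Macaulay duration = Σ(t·PV) / P = 8,778.8261 / 1,496.0604 = 5.86796 half-year periods.
In years: 5.86796 / 2 = 2.93398 years.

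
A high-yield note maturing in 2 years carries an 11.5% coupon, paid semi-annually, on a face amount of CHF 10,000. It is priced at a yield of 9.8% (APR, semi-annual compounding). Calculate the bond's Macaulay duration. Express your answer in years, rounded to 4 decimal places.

1.8453 years

Periodic yield y = 0.049. Discount each cash flow and weight by its period:
  t   CF        PV=CF/(1+0.049)^t    t·PV
  1       575.00       548.1411       548.1411
  2       575.00       522.5368     1,045.0736
  3       575.00       498.1285     1,494.3855
  4    10,575.00     8,733.3009    34,933.2036
  Σ                 10,302.1073    38,020.8037
Price P = Σ PV = 10,302.1073.
Macaulay duration = Σ(t·PV) / P = 38,020.8037 / 10,302.1073 = 3.69059 half-year periods.
In years: 3.69059 / 2 = 1.84529 years.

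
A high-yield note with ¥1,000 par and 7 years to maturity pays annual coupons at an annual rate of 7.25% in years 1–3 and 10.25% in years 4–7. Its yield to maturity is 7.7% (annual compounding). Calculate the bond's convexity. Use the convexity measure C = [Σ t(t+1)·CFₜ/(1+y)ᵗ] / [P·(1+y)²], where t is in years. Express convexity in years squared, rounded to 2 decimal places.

With y = 0.077:
  t   CF        PV=CF/(1+0.077)^t    t·PV        t(t+1)·PV
  1        72.50        67.3166        67.3166         134.6332
  2        72.50        62.5038       125.0077         375.0230
  3        72.50        58.0351       174.1054         696.4215
  4       102.50        76.1835       304.7341       1,523.6705
  5       102.50        70.7368       353.6840       2,122.1037
  6       102.50        65.6795       394.0768       2,758.5378
  7     1,102.50       655.9469     4,591.6282      36,733.0256
  Σ                  1,056.4022     6,010.5527      44,343.4152
P = 1,056.4022.
Convexity = Σ t(t+1)·PV / [P·(1+y)²] = 44,343.4152 / (1,056.4022 × 1.159929) = 36.18832.

36.19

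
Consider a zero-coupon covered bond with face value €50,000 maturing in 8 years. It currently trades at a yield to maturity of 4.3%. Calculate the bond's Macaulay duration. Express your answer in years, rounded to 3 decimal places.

8.000 years

A zero-coupon bond has a single cash flow at maturity, so its Macaulay duration equals its maturity: 8 years.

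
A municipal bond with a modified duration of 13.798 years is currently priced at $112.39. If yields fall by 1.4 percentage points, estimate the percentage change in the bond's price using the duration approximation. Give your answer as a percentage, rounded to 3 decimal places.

+19.317%

Duration approximation: ΔP/P ≈ -D_mod · Δy = -13.798 × (-0.014) = +0.193172.
As a percentage: +19.3172%.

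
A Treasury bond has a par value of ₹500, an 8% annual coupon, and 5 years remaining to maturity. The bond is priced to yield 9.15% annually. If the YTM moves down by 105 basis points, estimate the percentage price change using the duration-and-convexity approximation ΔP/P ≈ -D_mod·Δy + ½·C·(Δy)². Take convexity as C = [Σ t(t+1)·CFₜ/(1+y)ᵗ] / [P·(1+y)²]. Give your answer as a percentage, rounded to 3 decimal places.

With y = 0.0915:
  t   CF        PV=CF/(1+0.0915)^t    t·PV        t(t+1)·PV
  1        40.00        36.6468        36.6468          73.2936
  2        40.00        33.5747        67.1495         201.4484
  3        40.00        30.7602        92.2805         369.1221
  4        40.00        28.1816       112.7262         563.6312
  5       540.00       348.5580     1,742.7900      10,456.7401
  Σ                    477.7213     2,051.5931      11,664.2354
P = 477.7213; D_Mac = 4.29454 yrs; D_mod = 3.93453 yrs; C = 20.49435.
Duration effect: -3.93453 × (-0.0105) = +0.041313
Convexity effect: 0.5 × 20.49435 × (-0.0105)² = +0.0011298
ΔP/P ≈ +0.041313 + 0.0011298 = +0.042442 = +4.2442%.

+4.244%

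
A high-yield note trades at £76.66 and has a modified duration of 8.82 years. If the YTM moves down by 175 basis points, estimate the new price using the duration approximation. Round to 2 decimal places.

Duration approximation: ΔP/P ≈ -D_mod · Δy = -8.82 × (-0.0175) = +0.154350.
New price ≈ 76.66 × (1 + 0.154350) = 88.492471.

£88.49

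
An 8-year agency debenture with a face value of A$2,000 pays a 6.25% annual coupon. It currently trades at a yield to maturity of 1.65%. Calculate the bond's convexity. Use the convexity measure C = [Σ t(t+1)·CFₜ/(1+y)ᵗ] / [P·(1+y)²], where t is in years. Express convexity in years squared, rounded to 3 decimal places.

With y = 0.0165:
  t   CF        PV=CF/(1+0.0165)^t    t·PV        t(t+1)·PV
  1       125.00       122.9710       122.9710         245.9420
  2       125.00       120.9749       241.9498         725.8494
  3       125.00       119.0112       357.0336       1,428.1345
  4       125.00       117.0794       468.3176       2,341.5880
  5       125.00       115.1789       575.8947       3,455.3684
  6       125.00       113.3093       679.8560       4,758.9923
  7       125.00       111.4701       780.2906       6,242.3248
  8     2,125.00     1,864.2316    14,913.8530     134,224.6768
  Σ                  2,684.2265    18,140.1663     153,422.8761
P = 2,684.2265.
Convexity = Σ t(t+1)·PV / [P·(1+y)²] = 153,422.8761 / (2,684.2265 × 1.033272) = 55.31669.

55.317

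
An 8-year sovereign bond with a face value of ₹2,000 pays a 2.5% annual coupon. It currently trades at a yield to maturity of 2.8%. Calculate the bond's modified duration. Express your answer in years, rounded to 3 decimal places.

Periodic yield y = 0.028. First find Macaulay duration:
  t   CF        PV=CF/(1+0.028)^t    t·PV
  1        50.00        48.6381        48.6381
  2        50.00        47.3134        94.6267
  3        50.00        46.0247       138.0740
  4        50.00        44.7711       179.0843
  5        50.00        43.5516       217.7582
  6        50.00        42.3654       254.1924
  7        50.00        41.2115       288.4804
  8     2,050.00     1,643.6485    13,149.1879
  Σ                  1,957.5242    14,370.0420
P = 1,957.5242; Macaulay duration = 14,370.0420 / 1,957.5242 = 7.34093 years.
Modified duration = D_Mac / (1 + y) = 7.34093 / 1.028 = 7.14098 years.

7.141 years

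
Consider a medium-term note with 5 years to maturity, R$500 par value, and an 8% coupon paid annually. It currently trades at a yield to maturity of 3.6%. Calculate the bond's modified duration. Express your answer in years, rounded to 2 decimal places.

4.23 years

Periodic yield y = 0.036. First find Macaulay duration:
  t   CF        PV=CF/(1+0.036)^t    t·PV
  1        40.00        38.6100        38.6100
  2        40.00        37.2684        74.5368
  3        40.00        35.9733       107.9200
  4        40.00        34.7233       138.8932
  5       540.00       452.4754     2,262.3771
  Σ                    599.0505     2,622.3370
P = 599.0505; Macaulay duration = 2,622.3370 / 599.0505 = 4.37749 years.
Modified duration = D_Mac / (1 + y) = 4.37749 / 1.036 = 4.22538 years.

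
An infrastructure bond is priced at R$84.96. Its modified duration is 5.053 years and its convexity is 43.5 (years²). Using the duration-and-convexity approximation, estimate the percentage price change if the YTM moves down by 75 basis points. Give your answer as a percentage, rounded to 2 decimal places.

+3.91%

Duration effect: -D_mod·Δy = -5.053 × (-0.0075) = +0.0378975
Convexity effect: ½·C·(Δy)² = 0.5 × 43.5 × (-0.0075)² = +0.0012234375
ΔP/P ≈ +0.0378975 + 0.0012234375 = +0.0391209375
= +3.91209375%.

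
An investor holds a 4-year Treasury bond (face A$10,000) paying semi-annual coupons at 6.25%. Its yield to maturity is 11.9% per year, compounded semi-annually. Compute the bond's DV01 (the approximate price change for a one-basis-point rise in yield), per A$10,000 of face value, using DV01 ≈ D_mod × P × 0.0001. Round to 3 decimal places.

A$2.763

Periodic yield y = 0.0595.
  t   CF        PV=CF/(1+0.0595)^t    t·PV
  1       312.50       294.9504       294.9504
  2       312.50       278.3865       556.7729
  3       312.50       262.7527       788.2580
  4       312.50       247.9969       991.9874
  5       312.50       234.0697     1,170.3485
  6       312.50       220.9247     1,325.5481
  7       312.50       208.5179     1,459.6251
  8    10,312.50     6,494.6578    51,957.2624
  Σ                  8,242.2565    58,544.7530
P = 8,242.2565; D_Mac = 7.10300 half-year periods = 3.55150 yrs; D_mod = 3.35205 yrs.
DV01 ≈ 3.35205 × 8,242.2565 × 0.0001 = 2.762848.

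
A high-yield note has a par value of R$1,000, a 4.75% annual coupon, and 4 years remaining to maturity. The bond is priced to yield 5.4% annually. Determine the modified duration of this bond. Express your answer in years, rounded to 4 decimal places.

3.5414 years

Periodic yield y = 0.054. First find Macaulay duration:
  t   CF        PV=CF/(1+0.054)^t    t·PV
  1        47.50        45.0664        45.0664
  2        47.50        42.7575        85.5150
  3        47.50        40.5669       121.7007
  4     1,047.50       848.7731     3,395.0923
  Σ                    977.1639     3,647.3744
P = 977.1639; Macaulay duration = 3,647.3744 / 977.1639 = 3.73261 years.
Modified duration = D_Mac / (1 + y) = 3.73261 / 1.054 = 3.54138 years.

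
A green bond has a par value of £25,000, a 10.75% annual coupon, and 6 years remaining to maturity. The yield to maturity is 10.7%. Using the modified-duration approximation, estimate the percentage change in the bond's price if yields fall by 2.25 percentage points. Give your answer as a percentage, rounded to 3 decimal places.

Periodic yield y = 0.107. Modified duration first:
  t   CF        PV=CF/(1+0.107)^t    t·PV
  1     2,687.50     2,427.7326     2,427.7326
  2     2,687.50     2,193.0737     4,386.1474
  3     2,687.50     1,981.0964     5,943.2892
  4     2,687.50     1,789.6083     7,158.4333
  5     2,687.50     1,616.6290     8,083.1451
  6    27,687.50    15,045.2018    90,271.2110
  Σ                 25,053.3419   118,269.9586
P = 25,053.3419; D_Mac = 4.72073 yrs; D_mod = 4.72073/(1+0.107) = 4.26443 yrs.
ΔP/P ≈ -D_mod · Δy = -4.26443 × (-0.0225) = +0.095950 = +9.5950%.

+9.595%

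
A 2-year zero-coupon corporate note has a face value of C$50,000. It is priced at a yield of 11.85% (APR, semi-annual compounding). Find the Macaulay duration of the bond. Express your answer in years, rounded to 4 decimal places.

2.0000 years

A zero-coupon bond has a single cash flow at maturity, so its Macaulay duration equals its maturity: 2 years.
(Equivalently: 4 semi-annual periods ÷ 2 = 2 years.)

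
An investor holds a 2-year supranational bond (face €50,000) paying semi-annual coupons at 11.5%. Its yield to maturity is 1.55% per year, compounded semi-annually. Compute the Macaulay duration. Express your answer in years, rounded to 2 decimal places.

1.86 years

Periodic yield y = 0.00775. Discount each cash flow and weight by its period:
  t   CF        PV=CF/(1+0.00775)^t    t·PV
  1     2,875.00     2,852.8901     2,852.8901
  2     2,875.00     2,830.9502     5,661.9005
  3     2,875.00     2,809.1791     8,427.5373
  4    52,875.00    51,267.1474   205,068.5896
  Σ                 59,760.1668   222,010.9174
Price P = Σ PV = 59,760.1668.
Macaulay duration = Σ(t·PV) / P = 222,010.9174 / 59,760.1668 = 3.71503 half-year periods.
In years: 3.71503 / 2 = 1.85752 years.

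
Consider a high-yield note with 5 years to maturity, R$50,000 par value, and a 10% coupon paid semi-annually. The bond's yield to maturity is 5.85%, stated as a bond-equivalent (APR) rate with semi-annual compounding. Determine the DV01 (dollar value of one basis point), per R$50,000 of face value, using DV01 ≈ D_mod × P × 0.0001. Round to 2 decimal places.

R$23.68

Periodic yield y = 0.02925.
  t   CF        PV=CF/(1+0.02925)^t    t·PV
  1     2,500.00     2,428.9531     2,428.9531
  2     2,500.00     2,359.9253     4,719.8506
  3     2,500.00     2,292.8592     6,878.5775
  4     2,500.00     2,227.6990     8,910.7959
  5     2,500.00     2,164.3906    10,821.9528
  6     2,500.00     2,102.8813    12,617.2877
  7     2,500.00     2,043.1200    14,301.8401
  8     2,500.00     1,985.0571    15,880.4568
  9     2,500.00     1,928.6443    17,357.7983
  10   52,500.00    39,350.5264   393,505.2643
  Σ                 58,884.0562   487,422.7771
P = 58,884.0562; D_Mac = 8.27767 half-year periods = 4.13883 yrs; D_mod = 4.02121 yrs.
DV01 ≈ 4.02121 × 58,884.0562 × 0.0001 = 23.678542.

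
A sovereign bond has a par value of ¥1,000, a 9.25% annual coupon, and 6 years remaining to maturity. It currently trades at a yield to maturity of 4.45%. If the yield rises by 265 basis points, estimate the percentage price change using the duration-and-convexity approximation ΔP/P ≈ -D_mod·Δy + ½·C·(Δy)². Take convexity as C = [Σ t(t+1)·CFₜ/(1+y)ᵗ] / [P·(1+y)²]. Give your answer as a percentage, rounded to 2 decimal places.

-11.62%

With y = 0.0445:
  t   CF        PV=CF/(1+0.0445)^t    t·PV        t(t+1)·PV
  1        92.50        88.5591        88.5591         177.1182
  2        92.50        84.7861       169.5723         508.7168
  3        92.50        81.1739       243.5217         974.0868
  4        92.50        77.7156       310.8622       1,554.3111
  5        92.50        74.4046       372.0228       2,232.1366
  6     1,092.50       841.3385     5,048.0312      35,336.2184
  Σ                  1,247.9778     6,232.5693      40,782.5879
P = 1,247.9778; D_Mac = 4.99413 yrs; D_mod = 4.78136 yrs; C = 29.95374.
Duration effect: -4.78136 × (+0.0265) = -0.126706
Convexity effect: 0.5 × 29.95374 × (0.0265)² = +0.0105175
ΔP/P ≈ -0.126706 + 0.0105175 = -0.116189 = -11.6189%.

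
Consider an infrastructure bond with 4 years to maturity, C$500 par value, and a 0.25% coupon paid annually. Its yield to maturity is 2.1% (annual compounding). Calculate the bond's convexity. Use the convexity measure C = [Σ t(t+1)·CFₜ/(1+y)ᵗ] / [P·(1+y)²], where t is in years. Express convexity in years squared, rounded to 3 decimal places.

19.086

With y = 0.021:
  t   CF        PV=CF/(1+0.021)^t    t·PV        t(t+1)·PV
  1         1.25         1.2243         1.2243           2.4486
  2         1.25         1.1991         2.3982           7.1947
  3         1.25         1.1744         3.5233          14.0933
  4       501.25       461.2660     1,845.0639       9,225.3194
  Σ                    464.8638     1,852.2097       9,249.0560
P = 464.8638.
Convexity = Σ t(t+1)·PV / [P·(1+y)²] = 9,249.0560 / (464.8638 × 1.042441) = 19.08623.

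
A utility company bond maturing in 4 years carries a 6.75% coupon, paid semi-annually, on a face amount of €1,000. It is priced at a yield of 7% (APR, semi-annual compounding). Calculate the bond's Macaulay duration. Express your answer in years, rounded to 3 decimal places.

3.569 years

Periodic yield y = 0.035. Discount each cash flow and weight by its period:
  t   CF        PV=CF/(1+0.035)^t    t·PV
  1        33.75        32.6087        32.6087
  2        33.75        31.5060        63.0120
  3        33.75        30.4406        91.3217
  4        33.75        29.4112       117.6447
  5        33.75        28.4166       142.0830
  6        33.75        27.4556       164.7339
  7        33.75        26.5272       185.6904
  8     1,033.75       785.0417     6,280.3336
  Σ                    991.4076     7,077.4279
Price P = Σ PV = 991.4076.
Macaulay duration = Σ(t·PV) / P = 7,077.4279 / 991.4076 = 7.13877 half-year periods.
In years: 7.13877 / 2 = 3.56938 years.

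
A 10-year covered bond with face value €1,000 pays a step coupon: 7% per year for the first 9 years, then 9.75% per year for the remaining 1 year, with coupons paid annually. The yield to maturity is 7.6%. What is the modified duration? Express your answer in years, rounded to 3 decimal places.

Periodic yield y = 0.076. First find Macaulay duration:
  t   CF        PV=CF/(1+0.076)^t    t·PV
  1        70.00        65.0558        65.0558
  2        70.00        60.4607       120.9215
  3        70.00        56.1903       168.5709
  4        70.00        52.2215       208.8858
  5        70.00        48.5329       242.6647
  6        70.00        45.1050       270.6298
  7        70.00        41.9191       293.4338
  8        70.00        38.9583       311.6663
  9        70.00        36.2066       325.8593
  10    1,097.50       527.5721     5,275.7209
  Σ                    972.2223     7,283.4089
P = 972.2223; Macaulay duration = 7,283.4089 / 972.2223 = 7.49151 years.
Modified duration = D_Mac / (1 + y) = 7.49151 / 1.076 = 6.96237 years.

6.962 years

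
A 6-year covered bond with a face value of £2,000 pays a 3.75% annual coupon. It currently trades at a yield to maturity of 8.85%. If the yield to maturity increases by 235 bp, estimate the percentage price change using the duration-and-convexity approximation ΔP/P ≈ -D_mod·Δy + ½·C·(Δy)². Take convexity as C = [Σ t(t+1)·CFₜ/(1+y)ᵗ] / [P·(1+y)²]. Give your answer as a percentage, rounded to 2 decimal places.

-10.80%

With y = 0.0885:
  t   CF        PV=CF/(1+0.0885)^t    t·PV        t(t+1)·PV
  1        75.00        68.9022        68.9022         137.8043
  2        75.00        63.3001       126.6002         379.8006
  3        75.00        58.1535       174.4605         697.8422
  4        75.00        53.4254       213.7015       1,068.5074
  5        75.00        49.0816       245.4082       1,472.4493
  6     2,075.00     1,247.5200     7,485.1197      52,395.8381
  Σ                  1,540.3827     8,314.1923      56,152.2418
P = 1,540.3827; D_Mac = 5.39748 yrs; D_mod = 4.95864 yrs; C = 30.76675.
Duration effect: -4.95864 × (+0.0235) = -0.116528
Convexity effect: 0.5 × 30.76675 × (0.0235)² = +0.0084955
ΔP/P ≈ -0.116528 + 0.0084955 = -0.108033 = -10.8033%.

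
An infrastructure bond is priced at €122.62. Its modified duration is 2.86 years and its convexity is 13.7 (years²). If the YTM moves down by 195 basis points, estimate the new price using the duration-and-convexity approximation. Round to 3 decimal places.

€129.778

Duration effect: -D_mod·Δy = -2.86 × (-0.0195) = +0.055770
Convexity effect: ½·C·(Δy)² = 0.5 × 13.7 × (-0.0195)² = +0.0026047125
ΔP/P ≈ +0.055770 + 0.0026047125 = +0.0583747125
New price ≈ 122.62 × (1 + 0.0583747125) = 129.77790724675.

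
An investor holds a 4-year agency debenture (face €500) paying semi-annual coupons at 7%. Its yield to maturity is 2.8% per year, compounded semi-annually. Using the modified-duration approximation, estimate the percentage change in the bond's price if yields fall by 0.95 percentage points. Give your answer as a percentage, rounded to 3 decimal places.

Periodic yield y = 0.014. Modified duration first:
  t   CF        PV=CF/(1+0.014)^t    t·PV
  1        17.50        17.2584        17.2584
  2        17.50        17.0201        34.0402
  3        17.50        16.7851        50.3553
  4        17.50        16.5534        66.2135
  5        17.50        16.3248        81.6241
  6        17.50        16.0994        96.5965
  7        17.50        15.8771       111.1400
  8       517.50       463.0274     3,704.2194
  Σ                    578.9458     4,161.4474
P = 578.9458; D_Mac = 7.18797 half-year periods = 3.59399 yrs; D_mod = 3.59399/(1+0.014) = 3.54437 yrs.
ΔP/P ≈ -D_mod · Δy = -3.54437 × (-0.0095) = +0.033671 = +3.3671%.

+3.367%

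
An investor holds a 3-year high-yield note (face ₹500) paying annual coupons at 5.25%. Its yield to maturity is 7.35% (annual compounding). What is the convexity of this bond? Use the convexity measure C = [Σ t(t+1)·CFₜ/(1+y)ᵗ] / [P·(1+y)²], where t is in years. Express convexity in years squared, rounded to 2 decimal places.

With y = 0.0735:
  t   CF        PV=CF/(1+0.0735)^t    t·PV        t(t+1)·PV
  1        26.25        24.4527        24.4527          48.9054
  2        26.25        22.7785        45.5570         136.6710
  3       526.25       425.3887     1,276.1661       5,104.6646
  Σ                    472.6199     1,346.1759       5,290.2410
P = 472.6199.
Convexity = Σ t(t+1)·PV / [P·(1+y)²] = 5,290.2410 / (472.6199 × 1.152402) = 9.71313.

9.71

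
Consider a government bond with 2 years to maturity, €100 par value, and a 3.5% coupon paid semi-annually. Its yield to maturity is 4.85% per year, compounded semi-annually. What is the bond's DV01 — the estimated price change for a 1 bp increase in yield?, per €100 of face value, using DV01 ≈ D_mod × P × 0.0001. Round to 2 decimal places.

€0.02

Periodic yield y = 0.02425.
  t   CF        PV=CF/(1+0.02425)^t    t·PV
  1         1.75         1.7086         1.7086
  2         1.75         1.6681         3.3362
  3         1.75         1.6286         4.8859
  4       101.75        92.4508       369.8031
  Σ                     97.4561       379.7337
P = 97.4561; D_Mac = 3.89646 half-year periods = 1.94823 yrs; D_mod = 1.90210 yrs.
DV01 ≈ 1.90210 × 97.4561 × 0.0001 = 0.018537.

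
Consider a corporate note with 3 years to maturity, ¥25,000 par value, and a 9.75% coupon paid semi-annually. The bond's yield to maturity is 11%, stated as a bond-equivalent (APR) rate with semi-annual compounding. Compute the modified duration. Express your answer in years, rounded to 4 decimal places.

Periodic yield y = 0.055. First find Macaulay duration:
  t   CF        PV=CF/(1+0.055)^t    t·PV
  1     1,218.75     1,155.2133     1,155.2133
  2     1,218.75     1,094.9889     2,189.9778
  3     1,218.75     1,037.9042     3,113.7125
  4     1,218.75       983.7954     3,935.1816
  5     1,218.75       932.5075     4,662.5375
  6    26,218.75    19,015.0392   114,090.2351
  Σ                 24,219.4484   129,146.8577
P = 24,219.4484; Macaulay duration = 129,146.8577 / 24,219.4484 = 5.33236 half-year periods = 2.66618 years.
Modified duration = D_Mac / (1 + y) = 2.66618 / 1.055 = 2.52719 years.

2.5272 years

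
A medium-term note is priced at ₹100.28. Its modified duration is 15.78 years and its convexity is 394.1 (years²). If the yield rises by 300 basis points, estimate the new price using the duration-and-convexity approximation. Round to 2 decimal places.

Duration effect: -D_mod·Δy = -15.78 × (+0.03) = -0.473400
Convexity effect: ½·C·(Δy)² = 0.5 × 394.1 × (0.03)² = +0.1773450
ΔP/P ≈ -0.473400 + 0.1773450 = -0.296055
New price ≈ 100.28 × (1 - 0.296055) = 70.5916046.

₹70.59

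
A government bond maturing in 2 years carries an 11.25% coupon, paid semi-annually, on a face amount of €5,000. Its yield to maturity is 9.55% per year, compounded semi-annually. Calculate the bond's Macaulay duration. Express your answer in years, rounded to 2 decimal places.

1.85 years

Periodic yield y = 0.04775. Discount each cash flow and weight by its period:
  t   CF        PV=CF/(1+0.04775)^t    t·PV
  1       281.25       268.4324       268.4324
  2       281.25       256.1989       512.3977
  3       281.25       244.5229       733.5687
  4     5,281.25     4,382.3398    17,529.3592
  Σ                  5,151.4939    19,043.7579
Price P = Σ PV = 5,151.4939.
Macaulay duration = Σ(t·PV) / P = 19,043.7579 / 5,151.4939 = 3.69674 half-year periods.
In years: 3.69674 / 2 = 1.84837 years.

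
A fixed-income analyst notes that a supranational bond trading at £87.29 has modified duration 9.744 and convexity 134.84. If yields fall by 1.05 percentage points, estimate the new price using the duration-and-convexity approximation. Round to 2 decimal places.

£96.87

Duration effect: -D_mod·Δy = -9.744 × (-0.0105) = +0.102312
Convexity effect: ½·C·(Δy)² = 0.5 × 134.84 × (-0.0105)² = +0.007433055
ΔP/P ≈ +0.102312 + 0.007433055 = +0.109745055
New price ≈ 87.29 × (1 + 0.109745055) = 96.86964585095.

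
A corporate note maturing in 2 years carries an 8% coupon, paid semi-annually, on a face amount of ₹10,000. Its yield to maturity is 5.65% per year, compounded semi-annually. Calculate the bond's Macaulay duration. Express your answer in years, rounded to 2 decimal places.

Periodic yield y = 0.02825. Discount each cash flow and weight by its period:
  t   CF        PV=CF/(1+0.02825)^t    t·PV
  1       400.00       389.0105       389.0105
  2       400.00       378.3228       756.6457
  3       400.00       367.9288     1,103.7865
  4    10,400.00     9,303.3309    37,213.3235
  Σ                 10,438.5930    39,462.7661
Price P = Σ PV = 10,438.5930.
Macaulay duration = Σ(t·PV) / P = 39,462.7661 / 10,438.5930 = 3.78047 half-year periods.
In years: 3.78047 / 2 = 1.89023 years.

1.89 years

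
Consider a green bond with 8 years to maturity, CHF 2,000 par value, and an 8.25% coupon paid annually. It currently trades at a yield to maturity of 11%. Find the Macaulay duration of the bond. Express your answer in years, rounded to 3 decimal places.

6.001 years

Periodic yield y = 0.11. Discount each cash flow and weight by its year:
  t   CF        PV=CF/(1+0.11)^t    t·PV
  1       165.00       148.6486       148.6486
  2       165.00       133.9177       267.8354
  3       165.00       120.6466       361.9397
  4       165.00       108.6906       434.7624
  5       165.00        97.9195       489.5973
  6       165.00        88.2157       529.2944
  7       165.00        79.4736       556.3155
  8     2,165.00       939.4509     7,515.6069
  Σ                  1,716.9632    10,304.0004
Price P = Σ PV = 1,716.9632.
Macaulay duration = Σ(t·PV) / P = 10,304.0004 / 1,716.9632 = 6.00129 years.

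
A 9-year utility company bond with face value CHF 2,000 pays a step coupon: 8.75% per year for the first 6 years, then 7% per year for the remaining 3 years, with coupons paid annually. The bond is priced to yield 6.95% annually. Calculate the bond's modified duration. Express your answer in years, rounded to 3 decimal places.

6.258 years

Periodic yield y = 0.0695. First find Macaulay duration:
  t   CF        PV=CF/(1+0.0695)^t    t·PV
  1       175.00       163.6279       163.6279
  2       175.00       152.9947       305.9895
  3       175.00       143.0526       429.1577
  4       175.00       133.7565       535.0260
  5       175.00       125.0645       625.3226
  6       175.00       116.9374       701.6242
  7       140.00        87.4707       612.2948
  8       140.00        81.7865       654.2922
  9     2,140.00     1,168.9251    10,520.3256
  Σ                  2,173.6158    14,547.6604
P = 2,173.6158; Macaulay duration = 14,547.6604 / 2,173.6158 = 6.69284 years.
Modified duration = D_Mac / (1 + y) = 6.69284 / 1.0695 = 6.25791 years.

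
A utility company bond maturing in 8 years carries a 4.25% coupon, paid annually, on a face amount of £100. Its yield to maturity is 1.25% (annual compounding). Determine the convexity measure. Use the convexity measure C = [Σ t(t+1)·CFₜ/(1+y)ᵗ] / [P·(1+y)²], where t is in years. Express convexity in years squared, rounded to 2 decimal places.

With y = 0.0125:
  t   CF        PV=CF/(1+0.0125)^t    t·PV        t(t+1)·PV
  1         4.25         4.1975         4.1975           8.3951
  2         4.25         4.1457         8.2914          24.8743
  3         4.25         4.0945        12.2836          49.1343
  4         4.25         4.0440        16.1759          80.8796
  5         4.25         3.9941        19.9703         119.8216
  6         4.25         3.9447        23.6685         165.6792
  7         4.25         3.8960        27.2723         218.1784
  8       104.25        94.3878       755.1023       6,795.9207
  Σ                    122.7044       866.9618       7,462.8831
P = 122.7044.
Convexity = Σ t(t+1)·PV / [P·(1+y)²] = 7,462.8831 / (122.7044 × 1.025156) = 59.32757.

59.33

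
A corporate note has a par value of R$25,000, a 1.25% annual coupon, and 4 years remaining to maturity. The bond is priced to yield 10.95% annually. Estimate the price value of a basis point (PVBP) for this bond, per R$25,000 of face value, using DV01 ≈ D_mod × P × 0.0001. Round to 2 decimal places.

Periodic yield y = 0.1095.
  t   CF        PV=CF/(1+0.1095)^t    t·PV
  1       312.50       281.6584       281.6584
  2       312.50       253.8607       507.7213
  3       312.50       228.8064       686.4191
  4    25,312.50    16,704.2051    66,816.8205
  Σ                 17,468.5306    68,292.6193
P = 17,468.5306; D_Mac = 3.90947 yrs; D_mod = 3.52363 yrs.
DV01 ≈ 3.52363 × 17,468.5306 × 0.0001 = 6.155261.

R$6.16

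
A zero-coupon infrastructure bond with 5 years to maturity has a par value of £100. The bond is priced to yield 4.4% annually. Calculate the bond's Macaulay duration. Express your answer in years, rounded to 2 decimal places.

A zero-coupon bond has a single cash flow at maturity, so its Macaulay duration equals its maturity: 5 years.

5.00 years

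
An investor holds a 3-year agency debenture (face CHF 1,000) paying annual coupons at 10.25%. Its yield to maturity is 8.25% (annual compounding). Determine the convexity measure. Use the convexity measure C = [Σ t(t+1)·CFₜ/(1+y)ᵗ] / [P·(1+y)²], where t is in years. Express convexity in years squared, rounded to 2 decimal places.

9.05

With y = 0.0825:
  t   CF        PV=CF/(1+0.0825)^t    t·PV        t(t+1)·PV
  1       102.50        94.6882        94.6882         189.3764
  2       102.50        87.4718       174.9436         524.8308
  3     1,102.50       869.1503     2,607.4509      10,429.8036
  Σ                  1,051.3103     2,877.0827      11,144.0108
P = 1,051.3103.
Convexity = Σ t(t+1)·PV / [P·(1+y)²] = 11,144.0108 / (1,051.3103 × 1.171806) = 9.04596.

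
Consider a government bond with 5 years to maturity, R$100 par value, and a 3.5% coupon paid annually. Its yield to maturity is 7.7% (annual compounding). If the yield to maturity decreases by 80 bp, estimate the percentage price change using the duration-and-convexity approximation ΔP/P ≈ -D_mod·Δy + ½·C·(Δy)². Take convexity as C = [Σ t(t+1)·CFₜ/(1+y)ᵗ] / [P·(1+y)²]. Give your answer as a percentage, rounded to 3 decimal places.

With y = 0.077:
  t   CF        PV=CF/(1+0.077)^t    t·PV        t(t+1)·PV
  1         3.50         3.2498         3.2498           6.4995
  2         3.50         3.0174         6.0349          18.1046
  3         3.50         2.8017         8.4051          33.6203
  4         3.50         2.6014        10.4056          52.0278
  5       103.50        71.4269       357.1345       2,142.8072
  Σ                     83.0972       385.2298       2,253.0594
P = 83.0972; D_Mac = 4.63589 yrs; D_mod = 4.30445 yrs; C = 23.37518.
Duration effect: -4.30445 × (-0.008) = +0.034436
Convexity effect: 0.5 × 23.37518 × (-0.008)² = +0.0007480
ΔP/P ≈ +0.034436 + 0.0007480 = +0.035184 = +3.5184%.

+3.518%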